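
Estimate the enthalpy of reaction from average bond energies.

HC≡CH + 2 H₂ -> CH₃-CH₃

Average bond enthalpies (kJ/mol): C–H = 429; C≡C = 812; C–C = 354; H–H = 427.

ΔH ≈ −404 kJ

Bonds broken (reactants):
  C≡C: 1 × 812 = 812
  C–H: 2 × 429 = 858
  H–H: 2 × 427 = 854
  Σ(broken) = 2524 kJ
Bonds formed (products):
  C–C: 1 × 354 = 354
  C–H: 6 × 429 = 2574
  Σ(formed) = 2928 kJ
ΔH = Σ(broken) − Σ(formed) = 2524 − 2928 = −404 kJ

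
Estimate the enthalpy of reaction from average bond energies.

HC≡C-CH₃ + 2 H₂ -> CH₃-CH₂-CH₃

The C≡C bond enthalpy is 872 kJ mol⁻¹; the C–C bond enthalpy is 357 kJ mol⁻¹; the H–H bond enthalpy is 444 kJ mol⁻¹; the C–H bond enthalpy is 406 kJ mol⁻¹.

ΔH ≈ −221 kJ

Bonds broken (reactants):
  C≡C: 1 × 872 = 872
  C–C: 1 × 357 = 357
  C–H: 4 × 406 = 1624
  H–H: 2 × 444 = 888
  Σ(broken) = 3741 kJ
Bonds formed (products):
  C–C: 2 × 357 = 714
  C–H: 8 × 406 = 3248
  Σ(formed) = 3962 kJ
ΔH = Σ(broken) − Σ(formed) = 3741 − 3962 = −221 kJ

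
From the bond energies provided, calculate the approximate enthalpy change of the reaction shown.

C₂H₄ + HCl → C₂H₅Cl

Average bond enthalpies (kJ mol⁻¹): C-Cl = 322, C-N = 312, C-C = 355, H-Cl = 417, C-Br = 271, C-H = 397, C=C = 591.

ΔH ≈ −66 kJ

Bonds broken (reactants):
  C-H: 4 × 397 = 1588
  C=C: 1 × 591 = 591
  H-Cl: 1 × 417 = 417
  Σ(broken) = 2596 kJ
Bonds formed (products):
  C-C: 1 × 355 = 355
  C-Cl: 1 × 322 = 322
  C-H: 5 × 397 = 1985
  Σ(formed) = 2662 kJ
ΔH = Σ(broken) − Σ(formed) = 2596 − 2662 = −66 kJ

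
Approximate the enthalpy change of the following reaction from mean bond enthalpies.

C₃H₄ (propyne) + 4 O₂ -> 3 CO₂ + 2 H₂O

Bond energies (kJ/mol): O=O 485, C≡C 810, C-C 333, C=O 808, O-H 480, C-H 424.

ΔH ≈ −1989 kJ

Bonds broken (reactants):
  C≡C: 1 × 810 = 810
  C-C: 1 × 333 = 333
  C-H: 4 × 424 = 1696
  O=O: 4 × 485 = 1940
  Σ(broken) = 4779 kJ
Bonds formed (products):
  C=O: 6 × 808 = 4848
  O-H: 4 × 480 = 1920
  Σ(formed) = 6768 kJ
ΔH = Σ(broken) − Σ(formed) = 4779 − 6768 = −1989 kJ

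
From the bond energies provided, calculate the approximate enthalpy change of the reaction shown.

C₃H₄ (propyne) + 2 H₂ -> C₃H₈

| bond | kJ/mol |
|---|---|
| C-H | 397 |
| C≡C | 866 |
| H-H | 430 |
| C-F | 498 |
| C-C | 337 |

Bonds broken (reactants):
  C≡C: 1 × 866 = 866
  C-C: 1 × 337 = 337
  C-H: 4 × 397 = 1588
  H-H: 2 × 430 = 860
  Σ(broken) = 3651 kJ
Bonds formed (products):
  C-C: 2 × 337 = 674
  C-H: 8 × 397 = 3176
  Σ(formed) = 3850 kJ
ΔH = Σ(broken) − Σ(formed) = 3651 − 3850 = −199 kJ

ΔH ≈ −199 kJ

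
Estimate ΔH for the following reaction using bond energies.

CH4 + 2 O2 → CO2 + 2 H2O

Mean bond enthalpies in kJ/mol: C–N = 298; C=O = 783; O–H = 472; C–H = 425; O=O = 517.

Bonds broken (reactants):
  C–H: 4 × 425 = 1700
  O=O: 2 × 517 = 1034
  Σ(broken) = 2734 kJ
Bonds formed (products):
  C=O: 2 × 783 = 1566
  O–H: 4 × 472 = 1888
  Σ(formed) = 3454 kJ
ΔH = Σ(broken) − Σ(formed) = 2734 − 3454 = −720 kJ

ΔH ≈ −720 kJ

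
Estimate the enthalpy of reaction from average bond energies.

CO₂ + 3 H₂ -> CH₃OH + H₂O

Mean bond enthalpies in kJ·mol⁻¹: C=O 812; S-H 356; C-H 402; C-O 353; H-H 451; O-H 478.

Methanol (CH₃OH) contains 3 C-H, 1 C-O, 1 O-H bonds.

ΔH ≈ −16 kJ

Bonds broken (reactants):
  C=O: 2 × 812 = 1624
  H-H: 3 × 451 = 1353
  Σ(broken) = 2977 kJ
Bonds formed (products):
  C-H: 3 × 402 = 1206
  C-O: 1 × 353 = 353
  O-H: 3 × 478 = 1434
  Σ(formed) = 2993 kJ
ΔH = Σ(broken) − Σ(formed) = 2977 − 2993 = −16 kJ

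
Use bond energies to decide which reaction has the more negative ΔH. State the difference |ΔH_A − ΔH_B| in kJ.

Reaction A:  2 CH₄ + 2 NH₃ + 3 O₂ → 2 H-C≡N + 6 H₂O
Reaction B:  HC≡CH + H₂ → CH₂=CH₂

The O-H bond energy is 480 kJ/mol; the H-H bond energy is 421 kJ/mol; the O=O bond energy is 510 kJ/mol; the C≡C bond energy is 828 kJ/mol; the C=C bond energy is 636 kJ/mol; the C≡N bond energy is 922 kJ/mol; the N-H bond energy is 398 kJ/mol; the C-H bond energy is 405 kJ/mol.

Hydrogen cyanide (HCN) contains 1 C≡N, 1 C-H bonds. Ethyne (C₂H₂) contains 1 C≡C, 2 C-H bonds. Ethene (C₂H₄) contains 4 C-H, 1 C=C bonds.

Reaction A, by 1059 kJ

Reaction A:
  Bonds broken (reactants):
    C-H: 8 × 405 = 3240
    N-H: 6 × 398 = 2388
    O=O: 3 × 510 = 1530
    Σ(broken) = 7158 kJ
  Bonds formed (products):
    C≡N: 2 × 922 = 1844
    C-H: 2 × 405 = 810
    O-H: 12 × 480 = 5760
    Σ(formed) = 8414 kJ
  ΔH_A = 7158 − 8414 = −1256 kJ
Reaction B:
  Bonds broken (reactants):
    C≡C: 1 × 828 = 828
    C-H: 2 × 405 = 810
    H-H: 1 × 421 = 421
    Σ(broken) = 2059 kJ
  Bonds formed (products):
    C-H: 4 × 405 = 1620
    C=C: 1 × 636 = 636
    Σ(formed) = 2256 kJ
  ΔH_B = 2059 − 2256 = −197 kJ
ΔH_A − ΔH_B = −1059 kJ, so reaction A has the more negative ΔH; |ΔH_A − ΔH_B| = 1059 kJ.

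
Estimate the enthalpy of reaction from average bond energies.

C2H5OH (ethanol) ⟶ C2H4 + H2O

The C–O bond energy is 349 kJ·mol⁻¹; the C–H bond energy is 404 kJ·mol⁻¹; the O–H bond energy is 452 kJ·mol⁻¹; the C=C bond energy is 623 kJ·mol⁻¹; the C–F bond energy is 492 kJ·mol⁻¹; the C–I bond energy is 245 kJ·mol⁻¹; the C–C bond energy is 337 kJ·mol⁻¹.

ΔH ≈ +15 kJ

Bonds broken (reactants):
  C–C: 1 × 337 = 337
  C–H: 5 × 404 = 2020
  C–O: 1 × 349 = 349
  O–H: 1 × 452 = 452
  Σ(broken) = 3158 kJ
Bonds formed (products):
  C–H: 4 × 404 = 1616
  C=C: 1 × 623 = 623
  O–H: 2 × 452 = 904
  Σ(formed) = 3143 kJ
ΔH = Σ(broken) − Σ(formed) = 3158 − 3143 = +15 kJ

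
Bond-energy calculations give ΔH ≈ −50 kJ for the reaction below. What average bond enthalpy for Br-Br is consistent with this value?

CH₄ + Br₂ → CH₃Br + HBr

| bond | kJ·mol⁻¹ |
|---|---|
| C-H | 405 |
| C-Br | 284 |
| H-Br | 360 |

D(Br-Br) ≈ 189 kJ/mol

Let D be the Br-Br bond energy.
Σ(broken) = 1×D + 4×405 = 1620 + D
Σ(formed) = 1×284 + 3×405 + 1×360 = 1859
ΔH = Σ(broken) − Σ(formed) = (1620 + D) − (1859) = −239 + D
Setting this equal to −50 kJ gives D = 189 kJ/mol.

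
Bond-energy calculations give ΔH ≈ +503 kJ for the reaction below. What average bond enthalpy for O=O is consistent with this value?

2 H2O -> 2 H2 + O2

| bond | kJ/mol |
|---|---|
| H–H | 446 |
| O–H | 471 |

Let D be the O=O bond energy.
Σ(broken) = 4×471 = 1884
Σ(formed) = 2×446 + 1×D = 892 + D
ΔH = Σ(broken) − Σ(formed) = (1884) − (892 + D) = +992 − D
Setting this equal to +503 kJ gives D = 489 kJ/mol.

D(O=O) ≈ 489 kJ/mol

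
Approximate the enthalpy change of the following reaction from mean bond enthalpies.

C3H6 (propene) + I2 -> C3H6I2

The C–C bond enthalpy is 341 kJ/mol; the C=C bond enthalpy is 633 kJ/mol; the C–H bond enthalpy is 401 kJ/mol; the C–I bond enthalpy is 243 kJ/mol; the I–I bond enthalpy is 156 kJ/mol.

Bonds broken (reactants):
  C–C: 1 × 341 = 341
  C–H: 6 × 401 = 2406
  C=C: 1 × 633 = 633
  I–I: 1 × 156 = 156
  Σ(broken) = 3536 kJ
Bonds formed (products):
  C–C: 2 × 341 = 682
  C–H: 6 × 401 = 2406
  C–I: 2 × 243 = 486
  Σ(formed) = 3574 kJ
ΔH = Σ(broken) − Σ(formed) = 3536 − 3574 = −38 kJ

ΔH ≈ −38 kJ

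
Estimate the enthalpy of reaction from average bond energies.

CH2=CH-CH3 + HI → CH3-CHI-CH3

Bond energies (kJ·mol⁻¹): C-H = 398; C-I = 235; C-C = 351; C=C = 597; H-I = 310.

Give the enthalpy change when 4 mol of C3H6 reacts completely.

ΔH = −308 kJ

Bonds broken (reactants):
  C-C: 1 × 351 = 351
  C-H: 6 × 398 = 2388
  C=C: 1 × 597 = 597
  H-I: 1 × 310 = 310
  Σ(broken) = 3646 kJ
Bonds formed (products):
  C-C: 2 × 351 = 702
  C-H: 7 × 398 = 2786
  C-I: 1 × 235 = 235
  Σ(formed) = 3723 kJ
ΔH = Σ(broken) − Σ(formed) = 3646 − 3723 = −77 kJ
For 4× the reaction as written: 4 × (−77) = −308 kJ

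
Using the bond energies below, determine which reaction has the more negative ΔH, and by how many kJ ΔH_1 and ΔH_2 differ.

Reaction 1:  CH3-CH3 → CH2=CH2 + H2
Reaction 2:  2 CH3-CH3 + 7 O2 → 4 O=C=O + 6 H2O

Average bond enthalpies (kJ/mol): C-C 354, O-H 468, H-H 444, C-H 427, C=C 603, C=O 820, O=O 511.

Reaction 1:
  Bonds broken (reactants):
    C-C: 1 × 354 = 354
    C-H: 6 × 427 = 2562
    Σ(broken) = 2916 kJ
  Bonds formed (products):
    C-H: 4 × 427 = 1708
    C=C: 1 × 603 = 603
    H-H: 1 × 444 = 444
    Σ(formed) = 2755 kJ
  ΔH_1 = 2916 − 2755 = +161 kJ
Reaction 2:
  Bonds broken (reactants):
    C-C: 2 × 354 = 708
    C-H: 12 × 427 = 5124
    O=O: 7 × 511 = 3577
    Σ(broken) = 9409 kJ
  Bonds formed (products):
    C=O: 8 × 820 = 6560
    O-H: 12 × 468 = 5616
    Σ(formed) = 12176 kJ
  ΔH_2 = 9409 − 12176 = −2767 kJ
ΔH_1 − ΔH_2 = +2928 kJ, so reaction 2 has the more negative ΔH; |ΔH_1 − ΔH_2| = 2928 kJ.

Reaction 2, by 2928 kJ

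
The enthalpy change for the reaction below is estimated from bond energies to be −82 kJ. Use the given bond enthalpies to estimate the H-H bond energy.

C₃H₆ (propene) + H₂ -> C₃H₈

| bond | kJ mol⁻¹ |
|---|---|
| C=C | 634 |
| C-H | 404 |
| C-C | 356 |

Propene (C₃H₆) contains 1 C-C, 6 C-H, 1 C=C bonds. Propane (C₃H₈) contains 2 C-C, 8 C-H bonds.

D(H-H) ≈ 448 kJ/mol

Let D be the H-H bond energy.
Σ(broken) = 1×356 + 6×404 + 1×634 + 1×D = 3414 + D
Σ(formed) = 2×356 + 8×404 = 3944
ΔH = Σ(broken) − Σ(formed) = (3414 + D) − (3944) = −530 + D
Setting this equal to −82 kJ gives D = 448 kJ/mol.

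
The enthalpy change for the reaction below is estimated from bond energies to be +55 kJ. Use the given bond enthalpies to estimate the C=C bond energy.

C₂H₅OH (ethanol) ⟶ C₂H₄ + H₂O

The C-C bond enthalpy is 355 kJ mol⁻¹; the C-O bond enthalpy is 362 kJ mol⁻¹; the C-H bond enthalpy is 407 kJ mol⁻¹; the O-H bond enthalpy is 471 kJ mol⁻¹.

D(C=C) ≈ 598 kJ/mol

Let D be the C=C bond energy.
Σ(broken) = 1×355 + 5×407 + 1×362 + 1×471 = 3223
Σ(formed) = 4×407 + 1×D + 2×471 = 2570 + D
ΔH = Σ(broken) − Σ(formed) = (3223) − (2570 + D) = +653 − D
Setting this equal to +55 kJ gives D = 598 kJ/mol.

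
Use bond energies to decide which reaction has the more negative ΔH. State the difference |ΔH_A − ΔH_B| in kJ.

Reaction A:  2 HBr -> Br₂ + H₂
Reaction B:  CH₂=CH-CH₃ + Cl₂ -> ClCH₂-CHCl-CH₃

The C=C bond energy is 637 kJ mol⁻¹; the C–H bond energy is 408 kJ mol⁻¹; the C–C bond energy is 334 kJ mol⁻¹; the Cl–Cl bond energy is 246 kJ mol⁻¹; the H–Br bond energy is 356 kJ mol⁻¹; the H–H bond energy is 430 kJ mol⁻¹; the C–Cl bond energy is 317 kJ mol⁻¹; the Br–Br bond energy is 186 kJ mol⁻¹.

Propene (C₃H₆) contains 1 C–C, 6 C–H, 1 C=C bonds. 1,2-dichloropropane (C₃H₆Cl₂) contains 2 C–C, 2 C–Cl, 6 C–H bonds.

Reaction B, by 181 kJ

Reaction A:
  Bonds broken (reactants):
    H–Br: 2 × 356 = 712
    Σ(broken) = 712 kJ
  Bonds formed (products):
    Br–Br: 1 × 186 = 186
    H–H: 1 × 430 = 430
    Σ(formed) = 616 kJ
  ΔH_A = 712 − 616 = +96 kJ
Reaction B:
  Bonds broken (reactants):
    C–C: 1 × 334 = 334
    C–H: 6 × 408 = 2448
    C=C: 1 × 637 = 637
    Cl–Cl: 1 × 246 = 246
    Σ(broken) = 3665 kJ
  Bonds formed (products):
    C–C: 2 × 334 = 668
    C–Cl: 2 × 317 = 634
    C–H: 6 × 408 = 2448
    Σ(formed) = 3750 kJ
  ΔH_B = 3665 − 3750 = −85 kJ
ΔH_A − ΔH_B = +181 kJ, so reaction B has the more negative ΔH; |ΔH_A − ΔH_B| = 181 kJ.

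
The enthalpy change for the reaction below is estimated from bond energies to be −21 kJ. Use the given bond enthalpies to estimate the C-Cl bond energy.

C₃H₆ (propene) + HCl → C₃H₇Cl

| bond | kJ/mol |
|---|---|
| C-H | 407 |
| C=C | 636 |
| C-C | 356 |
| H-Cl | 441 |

Let D be the C-Cl bond energy.
Σ(broken) = 1×356 + 6×407 + 1×636 + 1×441 = 3875
Σ(formed) = 2×356 + 1×D + 7×407 = 3561 + D
ΔH = Σ(broken) − Σ(formed) = (3875) − (3561 + D) = +314 − D
Setting this equal to −21 kJ gives D = 335 kJ/mol.

D(C-Cl) ≈ 335 kJ/mol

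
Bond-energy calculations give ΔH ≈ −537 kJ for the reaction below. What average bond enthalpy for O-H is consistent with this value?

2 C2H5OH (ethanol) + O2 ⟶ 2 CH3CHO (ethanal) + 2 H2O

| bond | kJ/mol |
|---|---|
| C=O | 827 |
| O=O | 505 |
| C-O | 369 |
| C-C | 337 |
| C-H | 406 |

D(O-H) ≈ 469 kJ/mol

Let D be the O-H bond energy.
Σ(broken) = 2×337 + 10×406 + 2×369 + 2×D + 1×505 = 5977 + 2D
Σ(formed) = 2×337 + 8×406 + 2×827 + 4×D = 5576 + 4D
ΔH = Σ(broken) − Σ(formed) = (5977 + 2D) − (5576 + 4D) = +401 − 2D
Setting this equal to −537 kJ gives 2D = 938, so D = 469 kJ/mol.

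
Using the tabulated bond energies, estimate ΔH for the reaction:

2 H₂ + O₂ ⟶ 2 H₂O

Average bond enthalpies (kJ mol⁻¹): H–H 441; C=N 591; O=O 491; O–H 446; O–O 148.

ΔH ≈ −411 kJ

Bonds broken (reactants):
  H–H: 2 × 441 = 882
  O=O: 1 × 491 = 491
  Σ(broken) = 1373 kJ
Bonds formed (products):
  O–H: 4 × 446 = 1784
  Σ(formed) = 1784 kJ
ΔH = Σ(broken) − Σ(formed) = 1373 − 1784 = −411 kJ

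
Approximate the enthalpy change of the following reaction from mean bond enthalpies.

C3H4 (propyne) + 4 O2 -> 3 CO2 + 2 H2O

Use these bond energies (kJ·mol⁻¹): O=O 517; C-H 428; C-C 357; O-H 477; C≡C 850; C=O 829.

ΔH ≈ −1895 kJ

Bonds broken (reactants):
  C≡C: 1 × 850 = 850
  C-C: 1 × 357 = 357
  C-H: 4 × 428 = 1712
  O=O: 4 × 517 = 2068
  Σ(broken) = 4987 kJ
Bonds formed (products):
  C=O: 6 × 829 = 4974
  O-H: 4 × 477 = 1908
  Σ(formed) = 6882 kJ
ΔH = Σ(broken) − Σ(formed) = 4987 − 6882 = −1895 kJ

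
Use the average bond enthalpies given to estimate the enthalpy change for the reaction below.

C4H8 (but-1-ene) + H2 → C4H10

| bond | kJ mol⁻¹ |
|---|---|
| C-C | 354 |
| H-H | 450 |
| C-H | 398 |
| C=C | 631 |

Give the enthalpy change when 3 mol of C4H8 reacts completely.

ΔH = −207 kJ

Bonds broken (reactants):
  C-C: 2 × 354 = 708
  C-H: 8 × 398 = 3184
  C=C: 1 × 631 = 631
  H-H: 1 × 450 = 450
  Σ(broken) = 4973 kJ
Bonds formed (products):
  C-C: 3 × 354 = 1062
  C-H: 10 × 398 = 3980
  Σ(formed) = 5042 kJ
ΔH = Σ(broken) − Σ(formed) = 4973 − 5042 = −69 kJ
For 3× the reaction as written: 3 × (−69) = −207 kJ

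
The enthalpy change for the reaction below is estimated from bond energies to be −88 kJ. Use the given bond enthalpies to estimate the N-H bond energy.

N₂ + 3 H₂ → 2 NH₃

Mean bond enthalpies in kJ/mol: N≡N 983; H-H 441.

D(N-H) ≈ 399 kJ/mol

Let D be the N-H bond energy.
Σ(broken) = 3×441 + 1×983 = 2306
Σ(formed) = 6×D = 6D
ΔH = Σ(broken) − Σ(formed) = (2306) − (6D) = +2306 − 6D
Setting this equal to −88 kJ gives 6D = 2394, so D = 399 kJ/mol.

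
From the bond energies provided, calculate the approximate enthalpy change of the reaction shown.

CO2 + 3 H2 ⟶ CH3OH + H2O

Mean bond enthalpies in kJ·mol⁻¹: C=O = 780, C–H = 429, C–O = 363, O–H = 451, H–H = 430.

ΔH ≈ −153 kJ

Bonds broken (reactants):
  C=O: 2 × 780 = 1560
  H–H: 3 × 430 = 1290
  Σ(broken) = 2850 kJ
Bonds formed (products):
  C–H: 3 × 429 = 1287
  C–O: 1 × 363 = 363
  O–H: 3 × 451 = 1353
  Σ(formed) = 3003 kJ
ΔH = Σ(broken) − Σ(formed) = 2850 − 3003 = −153 kJ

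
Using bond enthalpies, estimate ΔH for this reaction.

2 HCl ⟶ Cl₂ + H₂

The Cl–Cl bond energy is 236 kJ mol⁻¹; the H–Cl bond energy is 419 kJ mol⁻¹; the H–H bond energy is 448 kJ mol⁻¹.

Bonds broken (reactants):
  H–Cl: 2 × 419 = 838
  Σ(broken) = 838 kJ
Bonds formed (products):
  Cl–Cl: 1 × 236 = 236
  H–H: 1 × 448 = 448
  Σ(formed) = 684 kJ
ΔH = Σ(broken) − Σ(formed) = 838 − 684 = +154 kJ

ΔH ≈ +154 kJ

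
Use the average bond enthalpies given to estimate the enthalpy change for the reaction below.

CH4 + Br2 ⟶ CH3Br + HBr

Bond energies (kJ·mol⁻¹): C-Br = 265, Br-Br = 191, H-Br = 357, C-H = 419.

Bonds broken (reactants):
  Br-Br: 1 × 191 = 191
  C-H: 4 × 419 = 1676
  Σ(broken) = 1867 kJ
Bonds formed (products):
  C-Br: 1 × 265 = 265
  C-H: 3 × 419 = 1257
  H-Br: 1 × 357 = 357
  Σ(formed) = 1879 kJ
ΔH = Σ(broken) − Σ(formed) = 1867 − 1879 = −12 kJ

ΔH ≈ −12 kJ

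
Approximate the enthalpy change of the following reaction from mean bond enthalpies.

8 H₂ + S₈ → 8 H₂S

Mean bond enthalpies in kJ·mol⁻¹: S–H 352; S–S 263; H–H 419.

ΔH ≈ −176 kJ

Bonds broken (reactants):
  H–H: 8 × 419 = 3352
  S–S: 8 × 263 = 2104
  Σ(broken) = 5456 kJ
Bonds formed (products):
  S–H: 16 × 352 = 5632
  Σ(formed) = 5632 kJ
ΔH = Σ(broken) − Σ(formed) = 5456 − 5632 = −176 kJ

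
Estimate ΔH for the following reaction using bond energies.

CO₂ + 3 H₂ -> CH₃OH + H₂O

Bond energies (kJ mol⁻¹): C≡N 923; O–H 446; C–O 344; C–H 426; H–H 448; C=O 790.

ΔH ≈ −36 kJ

Bonds broken (reactants):
  C=O: 2 × 790 = 1580
  H–H: 3 × 448 = 1344
  Σ(broken) = 2924 kJ
Bonds formed (products):
  C–H: 3 × 426 = 1278
  C–O: 1 × 344 = 344
  O–H: 3 × 446 = 1338
  Σ(formed) = 2960 kJ
ΔH = Σ(broken) − Σ(formed) = 2924 − 2960 = −36 kJ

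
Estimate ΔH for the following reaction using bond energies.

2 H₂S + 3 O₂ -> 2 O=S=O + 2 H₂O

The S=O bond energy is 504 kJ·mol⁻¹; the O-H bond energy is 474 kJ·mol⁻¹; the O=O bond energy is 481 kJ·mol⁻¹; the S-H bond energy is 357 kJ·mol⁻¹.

Bonds broken (reactants):
  O=O: 3 × 481 = 1443
  S-H: 4 × 357 = 1428
  Σ(broken) = 2871 kJ
Bonds formed (products):
  O-H: 4 × 474 = 1896
  S=O: 4 × 504 = 2016
  Σ(formed) = 3912 kJ
ΔH = Σ(broken) − Σ(formed) = 2871 − 3912 = −1041 kJ

ΔH ≈ −1041 kJ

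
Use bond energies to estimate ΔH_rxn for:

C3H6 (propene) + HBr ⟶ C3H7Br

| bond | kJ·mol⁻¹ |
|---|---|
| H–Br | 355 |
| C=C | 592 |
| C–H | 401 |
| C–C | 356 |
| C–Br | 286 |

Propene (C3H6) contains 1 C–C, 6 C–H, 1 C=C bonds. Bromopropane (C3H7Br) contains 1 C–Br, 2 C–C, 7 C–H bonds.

ΔH ≈ −96 kJ

Bonds broken (reactants):
  C–C: 1 × 356 = 356
  C–H: 6 × 401 = 2406
  C=C: 1 × 592 = 592
  H–Br: 1 × 355 = 355
  Σ(broken) = 3709 kJ
Bonds formed (products):
  C–Br: 1 × 286 = 286
  C–C: 2 × 356 = 712
  C–H: 7 × 401 = 2807
  Σ(formed) = 3805 kJ
ΔH = Σ(broken) − Σ(formed) = 3709 − 3805 = −96 kJ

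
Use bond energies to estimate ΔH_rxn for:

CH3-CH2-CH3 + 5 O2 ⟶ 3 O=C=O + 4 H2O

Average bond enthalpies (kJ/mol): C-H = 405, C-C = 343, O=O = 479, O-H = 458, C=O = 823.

ΔH ≈ −2281 kJ

Bonds broken (reactants):
  C-C: 2 × 343 = 686
  C-H: 8 × 405 = 3240
  O=O: 5 × 479 = 2395
  Σ(broken) = 6321 kJ
Bonds formed (products):
  C=O: 6 × 823 = 4938
  O-H: 8 × 458 = 3664
  Σ(formed) = 8602 kJ
ΔH = Σ(broken) − Σ(formed) = 6321 − 8602 = −2281 kJ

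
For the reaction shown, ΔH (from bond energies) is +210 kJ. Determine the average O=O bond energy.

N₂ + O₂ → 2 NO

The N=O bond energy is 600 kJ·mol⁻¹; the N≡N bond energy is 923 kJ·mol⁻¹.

Let D be the O=O bond energy.
Σ(broken) = 1×923 + 1×D = 923 + D
Σ(formed) = 2×600 = 1200
ΔH = Σ(broken) − Σ(formed) = (923 + D) − (1200) = −277 + D
Setting this equal to +210 kJ gives D = 487 kJ/mol.

D(O=O) ≈ 487 kJ/mol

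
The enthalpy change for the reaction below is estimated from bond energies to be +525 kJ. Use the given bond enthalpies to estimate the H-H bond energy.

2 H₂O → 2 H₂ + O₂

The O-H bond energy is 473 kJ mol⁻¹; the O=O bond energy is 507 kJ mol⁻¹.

D(H-H) ≈ 430 kJ/mol

Let D be the H-H bond energy.
Σ(broken) = 4×473 = 1892
Σ(formed) = 2×D + 1×507 = 507 + 2D
ΔH = Σ(broken) − Σ(formed) = (1892) − (507 + 2D) = +1385 − 2D
Setting this equal to +525 kJ gives 2D = 860, so D = 430 kJ/mol.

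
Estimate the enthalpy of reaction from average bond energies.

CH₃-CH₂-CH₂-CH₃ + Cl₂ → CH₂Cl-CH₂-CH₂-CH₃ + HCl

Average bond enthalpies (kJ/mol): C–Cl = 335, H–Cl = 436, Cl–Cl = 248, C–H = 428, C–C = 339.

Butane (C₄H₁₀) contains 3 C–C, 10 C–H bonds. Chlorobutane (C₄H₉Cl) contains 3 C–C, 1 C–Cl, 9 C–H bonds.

Bonds broken (reactants):
  C–C: 3 × 339 = 1017
  C–H: 10 × 428 = 4280
  Cl–Cl: 1 × 248 = 248
  Σ(broken) = 5545 kJ
Bonds formed (products):
  C–C: 3 × 339 = 1017
  C–Cl: 1 × 335 = 335
  C–H: 9 × 428 = 3852
  H–Cl: 1 × 436 = 436
  Σ(formed) = 5640 kJ
ΔH = Σ(broken) − Σ(formed) = 5545 − 5640 = −95 kJ

ΔH ≈ −95 kJ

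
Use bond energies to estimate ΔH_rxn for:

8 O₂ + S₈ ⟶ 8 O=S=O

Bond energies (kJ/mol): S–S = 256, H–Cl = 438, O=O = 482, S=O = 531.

ΔH ≈ −2592 kJ

Bonds broken (reactants):
  O=O: 8 × 482 = 3856
  S–S: 8 × 256 = 2048
  Σ(broken) = 5904 kJ
Bonds formed (products):
  S=O: 16 × 531 = 8496
  Σ(formed) = 8496 kJ
ΔH = Σ(broken) − Σ(formed) = 5904 − 8496 = −2592 kJ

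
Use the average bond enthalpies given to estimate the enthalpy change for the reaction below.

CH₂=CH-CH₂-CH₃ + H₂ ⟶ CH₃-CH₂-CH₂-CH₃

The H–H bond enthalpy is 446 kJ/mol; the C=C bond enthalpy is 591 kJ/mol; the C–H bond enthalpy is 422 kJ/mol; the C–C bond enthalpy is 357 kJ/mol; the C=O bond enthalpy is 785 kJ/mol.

ΔH ≈ −164 kJ

Bonds broken (reactants):
  C–C: 2 × 357 = 714
  C–H: 8 × 422 = 3376
  C=C: 1 × 591 = 591
  H–H: 1 × 446 = 446
  Σ(broken) = 5127 kJ
Bonds formed (products):
  C–C: 3 × 357 = 1071
  C–H: 10 × 422 = 4220
  Σ(formed) = 5291 kJ
ΔH = Σ(broken) − Σ(formed) = 5127 − 5291 = −164 kJ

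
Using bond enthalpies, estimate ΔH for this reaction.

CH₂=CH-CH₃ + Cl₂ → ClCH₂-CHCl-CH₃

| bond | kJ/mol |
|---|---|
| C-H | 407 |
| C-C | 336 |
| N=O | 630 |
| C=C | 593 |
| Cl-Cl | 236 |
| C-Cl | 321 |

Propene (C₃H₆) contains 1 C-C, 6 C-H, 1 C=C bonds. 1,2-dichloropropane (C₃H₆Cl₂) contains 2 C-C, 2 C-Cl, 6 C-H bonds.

ΔH ≈ −149 kJ

Bonds broken (reactants):
  C-C: 1 × 336 = 336
  C-H: 6 × 407 = 2442
  C=C: 1 × 593 = 593
  Cl-Cl: 1 × 236 = 236
  Σ(broken) = 3607 kJ
Bonds formed (products):
  C-C: 2 × 336 = 672
  C-Cl: 2 × 321 = 642
  C-H: 6 × 407 = 2442
  Σ(formed) = 3756 kJ
ΔH = Σ(broken) − Σ(formed) = 3607 − 3756 = −149 kJ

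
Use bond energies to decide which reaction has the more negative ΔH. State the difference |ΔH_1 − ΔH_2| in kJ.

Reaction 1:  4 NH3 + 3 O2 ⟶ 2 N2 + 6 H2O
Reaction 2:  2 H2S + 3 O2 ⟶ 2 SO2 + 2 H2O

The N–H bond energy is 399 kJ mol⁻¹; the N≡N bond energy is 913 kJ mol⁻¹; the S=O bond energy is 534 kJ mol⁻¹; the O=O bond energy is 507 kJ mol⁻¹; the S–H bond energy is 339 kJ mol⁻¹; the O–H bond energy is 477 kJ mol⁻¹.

Reaction 1:
  Bonds broken (reactants):
    N–H: 12 × 399 = 4788
    O=O: 3 × 507 = 1521
    Σ(broken) = 6309 kJ
  Bonds formed (products):
    N≡N: 2 × 913 = 1826
    O–H: 12 × 477 = 5724
    Σ(formed) = 7550 kJ
  ΔH_1 = 6309 − 7550 = −1241 kJ
Reaction 2:
  Bonds broken (reactants):
    O=O: 3 × 507 = 1521
    S–H: 4 × 339 = 1356
    Σ(broken) = 2877 kJ
  Bonds formed (products):
    O–H: 4 × 477 = 1908
    S=O: 4 × 534 = 2136
    Σ(formed) = 4044 kJ
  ΔH_2 = 2877 − 4044 = −1167 kJ
ΔH_1 − ΔH_2 = −74 kJ, so reaction 1 has the more negative ΔH; |ΔH_1 − ΔH_2| = 74 kJ.

Reaction 1, by 74 kJ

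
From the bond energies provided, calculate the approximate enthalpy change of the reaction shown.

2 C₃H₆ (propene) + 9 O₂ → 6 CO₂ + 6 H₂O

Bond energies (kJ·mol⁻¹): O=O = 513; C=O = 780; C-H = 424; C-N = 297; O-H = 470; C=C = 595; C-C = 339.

Bonds broken (reactants):
  C-C: 2 × 339 = 678
  C-H: 12 × 424 = 5088
  C=C: 2 × 595 = 1190
  O=O: 9 × 513 = 4617
  Σ(broken) = 11573 kJ
Bonds formed (products):
  C=O: 12 × 780 = 9360
  O-H: 12 × 470 = 5640
  Σ(formed) = 15000 kJ
ΔH = Σ(broken) − Σ(formed) = 11573 − 15000 = −3427 kJ

ΔH ≈ −3427 kJ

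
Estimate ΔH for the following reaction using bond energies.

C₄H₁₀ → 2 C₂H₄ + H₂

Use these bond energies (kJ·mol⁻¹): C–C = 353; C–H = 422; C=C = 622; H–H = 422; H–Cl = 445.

Bonds broken (reactants):
  C–C: 3 × 353 = 1059
  C–H: 10 × 422 = 4220
  Σ(broken) = 5279 kJ
Bonds formed (products):
  C–H: 8 × 422 = 3376
  C=C: 2 × 622 = 1244
  H–H: 1 × 422 = 422
  Σ(formed) = 5042 kJ
ΔH = Σ(broken) − Σ(formed) = 5279 − 5042 = +237 kJ

ΔH ≈ +237 kJ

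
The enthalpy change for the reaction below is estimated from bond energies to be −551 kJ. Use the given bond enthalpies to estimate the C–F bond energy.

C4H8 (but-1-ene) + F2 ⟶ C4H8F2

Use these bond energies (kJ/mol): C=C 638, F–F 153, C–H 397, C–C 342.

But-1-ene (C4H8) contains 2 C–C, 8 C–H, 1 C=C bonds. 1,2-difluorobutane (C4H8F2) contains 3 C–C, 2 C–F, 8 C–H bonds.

D(C–F) ≈ 500 kJ/mol

Let D be the C–F bond energy.
Σ(broken) = 2×342 + 8×397 + 1×638 + 1×153 = 4651
Σ(formed) = 3×342 + 2×D + 8×397 = 4202 + 2D
ΔH = Σ(broken) − Σ(formed) = (4651) − (4202 + 2D) = +449 − 2D
Setting this equal to −551 kJ gives 2D = 1000, so D = 500 kJ/mol.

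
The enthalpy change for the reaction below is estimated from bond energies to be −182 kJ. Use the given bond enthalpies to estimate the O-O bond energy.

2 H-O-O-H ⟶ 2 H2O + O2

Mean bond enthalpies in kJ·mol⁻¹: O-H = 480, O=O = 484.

D(O-O) ≈ 151 kJ/mol

Let D be the O-O bond energy.
Σ(broken) = 4×480 + 2×D = 1920 + 2D
Σ(formed) = 4×480 + 1×484 = 2404
ΔH = Σ(broken) − Σ(formed) = (1920 + 2D) − (2404) = −484 + 2D
Setting this equal to −182 kJ gives 2D = 302, so D = 151 kJ/mol.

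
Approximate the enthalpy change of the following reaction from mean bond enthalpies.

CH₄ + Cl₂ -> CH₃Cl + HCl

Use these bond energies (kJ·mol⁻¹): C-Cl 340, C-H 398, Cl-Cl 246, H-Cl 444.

Bonds broken (reactants):
  C-H: 4 × 398 = 1592
  Cl-Cl: 1 × 246 = 246
  Σ(broken) = 1838 kJ
Bonds formed (products):
  C-Cl: 1 × 340 = 340
  C-H: 3 × 398 = 1194
  H-Cl: 1 × 444 = 444
  Σ(formed) = 1978 kJ
ΔH = Σ(broken) − Σ(formed) = 1838 − 1978 = −140 kJ

ΔH ≈ −140 kJ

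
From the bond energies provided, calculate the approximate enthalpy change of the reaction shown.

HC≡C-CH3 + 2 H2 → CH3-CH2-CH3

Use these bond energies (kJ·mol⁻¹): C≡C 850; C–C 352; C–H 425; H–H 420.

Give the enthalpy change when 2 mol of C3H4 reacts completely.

ΔH = −724 kJ

Bonds broken (reactants):
  C≡C: 1 × 850 = 850
  C–C: 1 × 352 = 352
  C–H: 4 × 425 = 1700
  H–H: 2 × 420 = 840
  Σ(broken) = 3742 kJ
Bonds formed (products):
  C–C: 2 × 352 = 704
  C–H: 8 × 425 = 3400
  Σ(formed) = 4104 kJ
ΔH = Σ(broken) − Σ(formed) = 3742 − 4104 = −362 kJ
For 2× the reaction as written: 2 × (−362) = −724 kJ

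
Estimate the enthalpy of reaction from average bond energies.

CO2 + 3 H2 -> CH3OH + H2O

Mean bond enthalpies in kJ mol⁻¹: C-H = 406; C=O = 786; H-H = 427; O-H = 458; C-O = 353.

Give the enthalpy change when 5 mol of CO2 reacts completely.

Bonds broken (reactants):
  C=O: 2 × 786 = 1572
  H-H: 3 × 427 = 1281
  Σ(broken) = 2853 kJ
Bonds formed (products):
  C-H: 3 × 406 = 1218
  C-O: 1 × 353 = 353
  O-H: 3 × 458 = 1374
  Σ(formed) = 2945 kJ
ΔH = Σ(broken) − Σ(formed) = 2853 − 2945 = −92 kJ
For 5× the reaction as written: 5 × (−92) = −460 kJ

ΔH = −460 kJ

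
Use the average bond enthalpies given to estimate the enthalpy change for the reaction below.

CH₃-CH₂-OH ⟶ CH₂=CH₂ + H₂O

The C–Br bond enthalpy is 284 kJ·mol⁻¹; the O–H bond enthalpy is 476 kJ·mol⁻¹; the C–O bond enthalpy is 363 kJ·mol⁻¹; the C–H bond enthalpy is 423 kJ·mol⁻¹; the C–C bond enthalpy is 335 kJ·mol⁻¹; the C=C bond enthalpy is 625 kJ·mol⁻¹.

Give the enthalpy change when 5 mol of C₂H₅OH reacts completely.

Bonds broken (reactants):
  C–C: 1 × 335 = 335
  C–H: 5 × 423 = 2115
  C–O: 1 × 363 = 363
  O–H: 1 × 476 = 476
  Σ(broken) = 3289 kJ
Bonds formed (products):
  C–H: 4 × 423 = 1692
  C=C: 1 × 625 = 625
  O–H: 2 × 476 = 952
  Σ(formed) = 3269 kJ
ΔH = Σ(broken) − Σ(formed) = 3289 − 3269 = +20 kJ
For 5× the reaction as written: 5 × (+20) = +100 kJ

ΔH = +100 kJ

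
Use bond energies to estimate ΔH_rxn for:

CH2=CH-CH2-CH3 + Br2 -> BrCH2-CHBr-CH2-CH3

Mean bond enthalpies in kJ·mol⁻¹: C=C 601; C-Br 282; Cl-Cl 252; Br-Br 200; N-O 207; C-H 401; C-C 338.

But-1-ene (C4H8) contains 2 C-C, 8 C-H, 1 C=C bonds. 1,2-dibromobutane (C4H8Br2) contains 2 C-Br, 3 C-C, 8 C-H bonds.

ΔH ≈ −101 kJ

Bonds broken (reactants):
  Br-Br: 1 × 200 = 200
  C-C: 2 × 338 = 676
  C-H: 8 × 401 = 3208
  C=C: 1 × 601 = 601
  Σ(broken) = 4685 kJ
Bonds formed (products):
  C-Br: 2 × 282 = 564
  C-C: 3 × 338 = 1014
  C-H: 8 × 401 = 3208
  Σ(formed) = 4786 kJ
ΔH = Σ(broken) − Σ(formed) = 4685 − 4786 = −101 kJ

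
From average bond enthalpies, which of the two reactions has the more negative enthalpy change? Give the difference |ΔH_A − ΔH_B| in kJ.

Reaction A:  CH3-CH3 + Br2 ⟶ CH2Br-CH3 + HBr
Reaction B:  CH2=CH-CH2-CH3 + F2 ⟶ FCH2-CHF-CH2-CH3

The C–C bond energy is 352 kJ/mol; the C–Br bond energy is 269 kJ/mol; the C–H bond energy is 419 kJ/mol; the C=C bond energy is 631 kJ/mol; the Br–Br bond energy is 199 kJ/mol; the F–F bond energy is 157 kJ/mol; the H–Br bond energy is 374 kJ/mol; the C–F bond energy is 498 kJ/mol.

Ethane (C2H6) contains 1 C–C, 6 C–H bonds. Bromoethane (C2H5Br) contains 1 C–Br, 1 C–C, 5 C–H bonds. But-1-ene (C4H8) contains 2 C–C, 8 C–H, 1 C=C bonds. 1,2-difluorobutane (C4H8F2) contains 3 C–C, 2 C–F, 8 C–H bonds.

Reaction A:
  Bonds broken (reactants):
    Br–Br: 1 × 199 = 199
    C–C: 1 × 352 = 352
    C–H: 6 × 419 = 2514
    Σ(broken) = 3065 kJ
  Bonds formed (products):
    C–Br: 1 × 269 = 269
    C–C: 1 × 352 = 352
    C–H: 5 × 419 = 2095
    H–Br: 1 × 374 = 374
    Σ(formed) = 3090 kJ
  ΔH_A = 3065 − 3090 = −25 kJ
Reaction B:
  Bonds broken (reactants):
    C–C: 2 × 352 = 704
    C–H: 8 × 419 = 3352
    C=C: 1 × 631 = 631
    F–F: 1 × 157 = 157
    Σ(broken) = 4844 kJ
  Bonds formed (products):
    C–C: 3 × 352 = 1056
    C–F: 2 × 498 = 996
    C–H: 8 × 419 = 3352
    Σ(formed) = 5404 kJ
  ΔH_B = 4844 − 5404 = −560 kJ
ΔH_A − ΔH_B = +535 kJ, so reaction B has the more negative ΔH; |ΔH_A − ΔH_B| = 535 kJ.

Reaction B, by 535 kJ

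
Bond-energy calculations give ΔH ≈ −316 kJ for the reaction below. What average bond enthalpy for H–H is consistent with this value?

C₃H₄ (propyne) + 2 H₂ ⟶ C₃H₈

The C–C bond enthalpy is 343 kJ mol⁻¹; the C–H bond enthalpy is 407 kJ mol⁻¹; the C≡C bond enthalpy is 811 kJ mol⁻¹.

D(H–H) ≈ 422 kJ/mol

Let D be the H–H bond energy.
Σ(broken) = 1×811 + 1×343 + 4×407 + 2×D = 2782 + 2D
Σ(formed) = 2×343 + 8×407 = 3942
ΔH = Σ(broken) − Σ(formed) = (2782 + 2D) − (3942) = −1160 + 2D
Setting this equal to −316 kJ gives 2D = 844, so D = 422 kJ/mol.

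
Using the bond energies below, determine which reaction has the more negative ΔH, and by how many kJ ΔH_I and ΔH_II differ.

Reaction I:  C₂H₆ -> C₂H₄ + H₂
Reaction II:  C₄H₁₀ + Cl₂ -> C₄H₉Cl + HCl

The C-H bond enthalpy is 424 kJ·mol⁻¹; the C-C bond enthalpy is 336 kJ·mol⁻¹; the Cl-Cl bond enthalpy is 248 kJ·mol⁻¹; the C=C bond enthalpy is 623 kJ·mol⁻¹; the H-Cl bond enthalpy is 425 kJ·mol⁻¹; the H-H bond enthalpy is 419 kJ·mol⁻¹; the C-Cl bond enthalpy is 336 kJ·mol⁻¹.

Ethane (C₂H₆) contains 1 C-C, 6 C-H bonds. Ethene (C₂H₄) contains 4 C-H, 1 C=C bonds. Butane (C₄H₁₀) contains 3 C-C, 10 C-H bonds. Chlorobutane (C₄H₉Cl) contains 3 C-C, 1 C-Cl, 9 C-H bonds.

Reaction II, by 231 kJ

Reaction I:
  Bonds broken (reactants):
    C-C: 1 × 336 = 336
    C-H: 6 × 424 = 2544
    Σ(broken) = 2880 kJ
  Bonds formed (products):
    C-H: 4 × 424 = 1696
    C=C: 1 × 623 = 623
    H-H: 1 × 419 = 419
    Σ(formed) = 2738 kJ
  ΔH_I = 2880 − 2738 = +142 kJ
Reaction II:
  Bonds broken (reactants):
    C-C: 3 × 336 = 1008
    C-H: 10 × 424 = 4240
    Cl-Cl: 1 × 248 = 248
    Σ(broken) = 5496 kJ
  Bonds formed (products):
    C-C: 3 × 336 = 1008
    C-Cl: 1 × 336 = 336
    C-H: 9 × 424 = 3816
    H-Cl: 1 × 425 = 425
    Σ(formed) = 5585 kJ
  ΔH_II = 5496 − 5585 = −89 kJ
ΔH_I − ΔH_II = +231 kJ, so reaction II has the more negative ΔH; |ΔH_I − ΔH_II| = 231 kJ.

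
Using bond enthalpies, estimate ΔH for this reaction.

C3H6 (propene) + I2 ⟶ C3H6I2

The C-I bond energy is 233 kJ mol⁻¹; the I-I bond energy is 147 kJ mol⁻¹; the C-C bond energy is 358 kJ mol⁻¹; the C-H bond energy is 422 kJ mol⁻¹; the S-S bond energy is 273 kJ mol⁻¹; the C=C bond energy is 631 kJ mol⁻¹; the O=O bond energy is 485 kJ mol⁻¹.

Bonds broken (reactants):
  C-C: 1 × 358 = 358
  C-H: 6 × 422 = 2532
  C=C: 1 × 631 = 631
  I-I: 1 × 147 = 147
  Σ(broken) = 3668 kJ
Bonds formed (products):
  C-C: 2 × 358 = 716
  C-H: 6 × 422 = 2532
  C-I: 2 × 233 = 466
  Σ(formed) = 3714 kJ
ΔH = Σ(broken) − Σ(formed) = 3668 − 3714 = −46 kJ

ΔH ≈ −46 kJ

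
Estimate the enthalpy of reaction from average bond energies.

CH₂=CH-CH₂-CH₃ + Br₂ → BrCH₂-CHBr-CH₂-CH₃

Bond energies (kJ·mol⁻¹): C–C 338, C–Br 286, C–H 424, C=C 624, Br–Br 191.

Bonds broken (reactants):
  Br–Br: 1 × 191 = 191
  C–C: 2 × 338 = 676
  C–H: 8 × 424 = 3392
  C=C: 1 × 624 = 624
  Σ(broken) = 4883 kJ
Bonds formed (products):
  C–Br: 2 × 286 = 572
  C–C: 3 × 338 = 1014
  C–H: 8 × 424 = 3392
  Σ(formed) = 4978 kJ
ΔH = Σ(broken) − Σ(formed) = 4883 − 4978 = −95 kJ

ΔH ≈ −95 kJ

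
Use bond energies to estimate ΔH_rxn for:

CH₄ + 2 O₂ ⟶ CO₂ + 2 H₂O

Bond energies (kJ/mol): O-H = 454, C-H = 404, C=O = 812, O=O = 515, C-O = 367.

ΔH ≈ −794 kJ

Bonds broken (reactants):
  C-H: 4 × 404 = 1616
  O=O: 2 × 515 = 1030
  Σ(broken) = 2646 kJ
Bonds formed (products):
  C=O: 2 × 812 = 1624
  O-H: 4 × 454 = 1816
  Σ(formed) = 3440 kJ
ΔH = Σ(broken) − Σ(formed) = 2646 − 3440 = −794 kJ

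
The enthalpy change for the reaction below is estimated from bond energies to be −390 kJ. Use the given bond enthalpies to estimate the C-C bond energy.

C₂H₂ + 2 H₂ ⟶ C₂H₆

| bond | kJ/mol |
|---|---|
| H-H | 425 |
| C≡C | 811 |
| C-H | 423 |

D(C-C) ≈ 359 kJ/mol

Let D be the C-C bond energy.
Σ(broken) = 1×811 + 2×423 + 2×425 = 2507
Σ(formed) = 1×D + 6×423 = 2538 + D
ΔH = Σ(broken) − Σ(formed) = (2507) − (2538 + D) = −31 − D
Setting this equal to −390 kJ gives D = 359 kJ/mol.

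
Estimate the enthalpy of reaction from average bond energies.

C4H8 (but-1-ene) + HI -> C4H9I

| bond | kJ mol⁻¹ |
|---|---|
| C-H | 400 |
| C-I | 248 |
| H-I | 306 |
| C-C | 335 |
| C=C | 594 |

Bonds broken (reactants):
  C-C: 2 × 335 = 670
  C-H: 8 × 400 = 3200
  C=C: 1 × 594 = 594
  H-I: 1 × 306 = 306
  Σ(broken) = 4770 kJ
Bonds formed (products):
  C-C: 3 × 335 = 1005
  C-H: 9 × 400 = 3600
  C-I: 1 × 248 = 248
  Σ(formed) = 4853 kJ
ΔH = Σ(broken) − Σ(formed) = 4770 − 4853 = −83 kJ

ΔH ≈ −83 kJ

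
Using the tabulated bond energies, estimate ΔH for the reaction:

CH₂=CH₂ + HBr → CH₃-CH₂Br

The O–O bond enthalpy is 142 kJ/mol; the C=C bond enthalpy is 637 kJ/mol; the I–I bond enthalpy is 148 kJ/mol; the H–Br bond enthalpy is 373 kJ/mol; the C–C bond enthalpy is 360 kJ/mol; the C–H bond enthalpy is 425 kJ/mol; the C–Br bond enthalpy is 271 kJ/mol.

Bonds broken (reactants):
  C–H: 4 × 425 = 1700
  C=C: 1 × 637 = 637
  H–Br: 1 × 373 = 373
  Σ(broken) = 2710 kJ
Bonds formed (products):
  C–Br: 1 × 271 = 271
  C–C: 1 × 360 = 360
  C–H: 5 × 425 = 2125
  Σ(formed) = 2756 kJ
ΔH = Σ(broken) − Σ(formed) = 2710 − 2756 = −46 kJ

ΔH ≈ −46 kJ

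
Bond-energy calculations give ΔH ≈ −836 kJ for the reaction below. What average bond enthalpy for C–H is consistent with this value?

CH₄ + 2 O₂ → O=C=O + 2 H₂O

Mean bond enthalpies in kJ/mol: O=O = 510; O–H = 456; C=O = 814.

Let D be the C–H bond energy.
Σ(broken) = 4×D + 2×510 = 1020 + 4D
Σ(formed) = 2×814 + 4×456 = 3452
ΔH = Σ(broken) − Σ(formed) = (1020 + 4D) − (3452) = −2432 + 4D
Setting this equal to −836 kJ gives 4D = 1596, so D = 399 kJ/mol.

D(C–H) ≈ 399 kJ/mol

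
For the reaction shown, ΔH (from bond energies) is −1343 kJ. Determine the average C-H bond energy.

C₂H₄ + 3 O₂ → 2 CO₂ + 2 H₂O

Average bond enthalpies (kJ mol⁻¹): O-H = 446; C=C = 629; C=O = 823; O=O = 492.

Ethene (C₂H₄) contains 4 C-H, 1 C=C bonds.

Let D be the C-H bond energy.
Σ(broken) = 4×D + 1×629 + 3×492 = 2105 + 4D
Σ(formed) = 4×823 + 4×446 = 5076
ΔH = Σ(broken) − Σ(formed) = (2105 + 4D) − (5076) = −2971 + 4D
Setting this equal to −1343 kJ gives 4D = 1628, so D = 407 kJ/mol.

D(C-H) ≈ 407 kJ/mol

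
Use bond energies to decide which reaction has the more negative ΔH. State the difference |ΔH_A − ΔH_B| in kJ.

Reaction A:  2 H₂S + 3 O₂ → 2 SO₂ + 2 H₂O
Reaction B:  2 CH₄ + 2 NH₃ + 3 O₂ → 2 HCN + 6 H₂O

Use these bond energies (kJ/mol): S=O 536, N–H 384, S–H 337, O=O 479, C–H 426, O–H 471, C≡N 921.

Reaction A, by 46 kJ

Reaction A:
  Bonds broken (reactants):
    O=O: 3 × 479 = 1437
    S–H: 4 × 337 = 1348
    Σ(broken) = 2785 kJ
  Bonds formed (products):
    O–H: 4 × 471 = 1884
    S=O: 4 × 536 = 2144
    Σ(formed) = 4028 kJ
  ΔH_A = 2785 − 4028 = −1243 kJ
Reaction B:
  Bonds broken (reactants):
    C–H: 8 × 426 = 3408
    N–H: 6 × 384 = 2304
    O=O: 3 × 479 = 1437
    Σ(broken) = 7149 kJ
  Bonds formed (products):
    C≡N: 2 × 921 = 1842
    C–H: 2 × 426 = 852
    O–H: 12 × 471 = 5652
    Σ(formed) = 8346 kJ
  ΔH_B = 7149 − 8346 = −1197 kJ
ΔH_A − ΔH_B = −46 kJ, so reaction A has the more negative ΔH; |ΔH_A − ΔH_B| = 46 kJ.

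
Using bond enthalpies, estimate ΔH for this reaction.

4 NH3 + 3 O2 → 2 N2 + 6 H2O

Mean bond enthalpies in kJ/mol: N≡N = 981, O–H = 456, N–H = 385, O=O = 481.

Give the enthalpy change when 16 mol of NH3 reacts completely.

ΔH = −5484 kJ

Bonds broken (reactants):
  N–H: 12 × 385 = 4620
  O=O: 3 × 481 = 1443
  Σ(broken) = 6063 kJ
Bonds formed (products):
  N≡N: 2 × 981 = 1962
  O–H: 12 × 456 = 5472
  Σ(formed) = 7434 kJ
ΔH = Σ(broken) − Σ(formed) = 6063 − 7434 = −1371 kJ
For 4× the reaction as written: 4 × (−1371) = −5484 kJ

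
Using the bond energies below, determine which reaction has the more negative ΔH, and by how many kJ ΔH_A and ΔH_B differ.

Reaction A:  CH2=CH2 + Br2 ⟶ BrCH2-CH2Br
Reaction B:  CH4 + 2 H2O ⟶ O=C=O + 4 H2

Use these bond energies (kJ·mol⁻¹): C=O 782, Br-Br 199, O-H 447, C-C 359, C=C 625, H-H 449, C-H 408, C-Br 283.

Reaction A, by 161 kJ

Reaction A:
  Bonds broken (reactants):
    Br-Br: 1 × 199 = 199
    C-H: 4 × 408 = 1632
    C=C: 1 × 625 = 625
    Σ(broken) = 2456 kJ
  Bonds formed (products):
    C-Br: 2 × 283 = 566
    C-C: 1 × 359 = 359
    C-H: 4 × 408 = 1632
    Σ(formed) = 2557 kJ
  ΔH_A = 2456 − 2557 = −101 kJ
Reaction B:
  Bonds broken (reactants):
    C-H: 4 × 408 = 1632
    O-H: 4 × 447 = 1788
    Σ(broken) = 3420 kJ
  Bonds formed (products):
    C=O: 2 × 782 = 1564
    H-H: 4 × 449 = 1796
    Σ(formed) = 3360 kJ
  ΔH_B = 3420 − 3360 = +60 kJ
ΔH_A − ΔH_B = −161 kJ, so reaction A has the more negative ΔH; |ΔH_A − ΔH_B| = 161 kJ.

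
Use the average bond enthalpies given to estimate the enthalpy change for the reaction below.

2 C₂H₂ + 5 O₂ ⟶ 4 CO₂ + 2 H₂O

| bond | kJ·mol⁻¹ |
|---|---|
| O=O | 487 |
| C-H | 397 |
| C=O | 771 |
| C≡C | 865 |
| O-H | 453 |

ΔH ≈ −2227 kJ

Bonds broken (reactants):
  C≡C: 2 × 865 = 1730
  C-H: 4 × 397 = 1588
  O=O: 5 × 487 = 2435
  Σ(broken) = 5753 kJ
Bonds formed (products):
  C=O: 8 × 771 = 6168
  O-H: 4 × 453 = 1812
  Σ(formed) = 7980 kJ
ΔH = Σ(broken) − Σ(formed) = 5753 − 7980 = −2227 kJ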